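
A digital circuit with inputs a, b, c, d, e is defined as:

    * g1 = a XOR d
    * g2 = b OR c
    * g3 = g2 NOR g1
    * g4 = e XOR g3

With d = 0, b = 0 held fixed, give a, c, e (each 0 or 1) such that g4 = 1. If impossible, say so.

Check with d = 0, b = 0 and a=0, c=1, e=1:
g1 = a XOR d = 0 XOR 0 = 0
g2 = b OR c = 0 OR 1 = 1
g3 = g2 NOR g1 = 1 NOR 0 = 0
g4 = e XOR g3 = 1 XOR 0 = 1
So g4 = 1.

a=0 c=1 e=1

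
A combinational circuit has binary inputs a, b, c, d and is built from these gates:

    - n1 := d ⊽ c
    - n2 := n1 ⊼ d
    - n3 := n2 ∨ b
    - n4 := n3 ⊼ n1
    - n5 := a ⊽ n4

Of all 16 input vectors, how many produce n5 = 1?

2

n5 = a ⊽ n4 must be 1, so both a = 0 and n4 = 0.
n4 = n3 ⊼ n1 must be 0, so both n3 = 1 and n1 = 1.
Enumerating the 16 input combinations, 2 give n5 = 1 and 14 give n5 = 0.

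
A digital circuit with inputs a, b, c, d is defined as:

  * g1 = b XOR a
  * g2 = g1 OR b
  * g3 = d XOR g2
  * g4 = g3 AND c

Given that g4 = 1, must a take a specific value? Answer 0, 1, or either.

Both values of a occur among assignments with g4 = 1:
  a=0: a=0, b=0, c=1, d=1
  a=1: a=1, b=0, c=1, d=0

either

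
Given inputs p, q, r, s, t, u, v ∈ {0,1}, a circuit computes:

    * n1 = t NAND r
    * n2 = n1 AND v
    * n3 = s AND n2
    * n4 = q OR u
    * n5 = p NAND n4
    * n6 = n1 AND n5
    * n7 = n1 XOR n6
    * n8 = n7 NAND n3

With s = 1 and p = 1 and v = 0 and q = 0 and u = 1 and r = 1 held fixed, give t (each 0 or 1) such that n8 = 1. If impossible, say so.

t=0

Check with s = 1 and p = 1 and v = 0 and q = 0 and u = 1 and r = 1 and t=0:
n1 = t NAND r = 0 NAND 1 = 1
n2 = n1 AND v = 1 AND 0 = 0
n3 = s AND n2 = 1 AND 0 = 0
n4 = q OR u = 0 OR 1 = 1
n5 = p NAND n4 = 1 NAND 1 = 0
n6 = n1 AND n5 = 1 AND 0 = 0
n7 = n1 XOR n6 = 1 XOR 0 = 1
n8 = n7 NAND n3 = 1 NAND 0 = 1
So n8 = 1.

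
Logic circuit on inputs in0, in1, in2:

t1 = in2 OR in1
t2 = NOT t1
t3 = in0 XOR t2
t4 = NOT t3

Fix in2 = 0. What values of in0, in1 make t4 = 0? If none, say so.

Check with in2 = 0 and in0=0, in1=0:
t1 = in2 OR in1 = 0 OR 0 = 0
t2 = NOT t1 = NOT 0 = 1
t3 = in0 XOR t2 = 0 XOR 1 = 1
t4 = NOT t3 = NOT 1 = 0
So t4 = 0.

in0=0, in1=0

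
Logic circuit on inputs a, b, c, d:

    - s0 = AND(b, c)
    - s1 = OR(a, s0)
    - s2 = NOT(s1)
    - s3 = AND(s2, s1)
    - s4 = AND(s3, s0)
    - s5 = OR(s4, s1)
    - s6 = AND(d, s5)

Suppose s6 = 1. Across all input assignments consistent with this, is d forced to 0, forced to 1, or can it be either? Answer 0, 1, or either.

s6 = AND(d, s5) must be 1, so both d = 1 and s5 = 1.
s5 = OR(s4, s1) must be 1, so at least one of s4, s1 is 1.
Every assignment with s6 = 1 has d = 1; there are 5 such assignment(s).

1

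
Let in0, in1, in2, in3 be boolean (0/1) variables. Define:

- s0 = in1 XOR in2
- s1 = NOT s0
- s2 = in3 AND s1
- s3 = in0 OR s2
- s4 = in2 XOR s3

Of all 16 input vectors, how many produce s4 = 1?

8

s4 = in2 XOR s3 must be 1, so in2 and s3 differ.
Enumerating the 16 input combinations, 8 give s4 = 1 and 8 give s4 = 0.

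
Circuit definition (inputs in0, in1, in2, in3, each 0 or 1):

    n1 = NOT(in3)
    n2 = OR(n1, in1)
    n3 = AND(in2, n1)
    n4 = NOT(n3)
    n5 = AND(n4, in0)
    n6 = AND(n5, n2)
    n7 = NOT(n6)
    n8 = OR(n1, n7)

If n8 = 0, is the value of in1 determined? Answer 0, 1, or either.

1

n8 = OR(n1, n7) must be 0, so both n1 = 0 and n7 = 0.
n1 = NOT(in3) must be 0, so in3 = 1.
n7 = NOT(n6) must be 0, so n6 = 1.
Every assignment with n8 = 0 has in1 = 1; there are 2 such assignment(s).
  in0=1, in1=1, in2=0, in3=1
  in0=1, in1=1, in2=1, in3=1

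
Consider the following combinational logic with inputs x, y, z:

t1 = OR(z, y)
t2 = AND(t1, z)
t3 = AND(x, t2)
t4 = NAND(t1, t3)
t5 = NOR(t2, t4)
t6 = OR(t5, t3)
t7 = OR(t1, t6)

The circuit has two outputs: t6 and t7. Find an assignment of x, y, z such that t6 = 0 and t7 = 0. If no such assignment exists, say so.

x=0, y=0, z=0

Check with x=0, y=0, z=0:
t1 = OR(z, y) = OR(0, 0) = 0
t2 = AND(t1, z) = AND(0, 0) = 0
t3 = AND(x, t2) = AND(0, 0) = 0
t4 = NAND(t1, t3) = NAND(0, 0) = 1
t5 = NOR(t2, t4) = NOR(0, 1) = 0
t6 = OR(t5, t3) = OR(0, 0) = 0
t7 = OR(t1, t6) = OR(0, 0) = 0
So t6 = 0 and t7 = 0.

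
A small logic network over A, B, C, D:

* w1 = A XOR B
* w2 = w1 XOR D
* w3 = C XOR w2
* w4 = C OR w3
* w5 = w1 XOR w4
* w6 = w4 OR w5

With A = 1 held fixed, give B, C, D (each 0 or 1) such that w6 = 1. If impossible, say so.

B=1, C=1, D=1

Check with A = 1 and B=1, C=1, D=1:
w1 = A XOR B = 1 XOR 1 = 0
w2 = w1 XOR D = 0 XOR 1 = 1
w3 = C XOR w2 = 1 XOR 1 = 0
w4 = C OR w3 = 1 OR 0 = 1
w5 = w1 XOR w4 = 0 XOR 1 = 1
w6 = w4 OR w5 = 1 OR 1 = 1
So w6 = 1.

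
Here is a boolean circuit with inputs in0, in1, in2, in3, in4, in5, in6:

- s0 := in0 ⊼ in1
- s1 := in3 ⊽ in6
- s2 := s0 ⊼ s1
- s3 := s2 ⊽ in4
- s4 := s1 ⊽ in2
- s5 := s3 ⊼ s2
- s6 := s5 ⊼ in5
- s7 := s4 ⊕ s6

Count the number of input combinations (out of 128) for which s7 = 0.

64

s7 = s4 ⊕ s6 must be 0, so s4 and s6 are equal.
Enumerating the 128 input combinations, 64 give s7 = 0 and 64 give s7 = 1.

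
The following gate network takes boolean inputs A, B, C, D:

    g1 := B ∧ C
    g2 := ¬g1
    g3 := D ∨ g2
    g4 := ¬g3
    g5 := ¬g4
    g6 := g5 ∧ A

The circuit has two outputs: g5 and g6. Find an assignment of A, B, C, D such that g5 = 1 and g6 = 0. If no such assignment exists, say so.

Check with A=0, B=1, C=1, D=1:
g1 = B ∧ C = 1 ∧ 1 = 1
g2 = ¬g1 = ¬1 = 0
g3 = D ∨ g2 = 1 ∨ 0 = 1
g4 = ¬g3 = ¬1 = 0
g5 = ¬g4 = ¬0 = 1
g6 = g5 ∧ A = 1 ∧ 0 = 0
So g5 = 1 and g6 = 0.

A=0, B=1, C=1, D=1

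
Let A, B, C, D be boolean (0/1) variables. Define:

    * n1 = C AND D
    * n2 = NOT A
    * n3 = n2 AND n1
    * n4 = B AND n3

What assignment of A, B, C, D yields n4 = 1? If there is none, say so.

A=0, B=1, C=1, D=1

Check with A=0, B=1, C=1, D=1:
n1 = C AND D = 1 AND 1 = 1
n2 = NOT A = NOT 0 = 1
n3 = n2 AND n1 = 1 AND 1 = 1
n4 = B AND n3 = 1 AND 1 = 1
So n4 = 1 as required.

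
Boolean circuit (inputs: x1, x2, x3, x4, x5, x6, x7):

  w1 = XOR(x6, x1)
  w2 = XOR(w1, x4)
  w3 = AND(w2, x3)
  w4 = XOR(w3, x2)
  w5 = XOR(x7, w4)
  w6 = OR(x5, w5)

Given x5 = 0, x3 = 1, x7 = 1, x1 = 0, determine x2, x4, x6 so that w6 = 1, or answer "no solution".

x2=1 x4=0 x6=1

w6 = OR(x5, w5) must be 1, so at least one of x5, w5 is 1.
Check with x5 = 0, x3 = 1, x7 = 1, x1 = 0 and x2=1, x4=0, x6=1:
w1 = XOR(x6, x1) = XOR(1, 0) = 1
w2 = XOR(w1, x4) = XOR(1, 0) = 1
w3 = AND(w2, x3) = AND(1, 1) = 1
w4 = XOR(w3, x2) = XOR(1, 1) = 0
w5 = XOR(x7, w4) = XOR(1, 0) = 1
w6 = OR(x5, w5) = OR(0, 1) = 1
So w6 = 1.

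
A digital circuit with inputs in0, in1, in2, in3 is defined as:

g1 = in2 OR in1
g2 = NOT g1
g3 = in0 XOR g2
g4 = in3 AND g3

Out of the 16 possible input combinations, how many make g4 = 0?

12

g4 = in3 AND g3 must be 0, so at least one of in3, g3 is 0.
Enumerating the 16 input combinations, 12 give g4 = 0 and 4 give g4 = 1.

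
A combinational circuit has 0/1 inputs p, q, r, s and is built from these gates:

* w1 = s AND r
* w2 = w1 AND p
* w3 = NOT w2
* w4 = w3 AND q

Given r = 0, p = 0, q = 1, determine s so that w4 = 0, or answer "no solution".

With r = 0, p = 0, q = 1 fixed, none of the 2 settings of s give w4 = 0.
For example, with s=1:
w1 = s AND r = 1 AND 0 = 0
w2 = w1 AND p = 0 AND 0 = 0
w3 = NOT w2 = NOT 0 = 1
w4 = w3 AND q = 1 AND 1 = 1
giving w4 = 1 ≠ 0.

no solution exists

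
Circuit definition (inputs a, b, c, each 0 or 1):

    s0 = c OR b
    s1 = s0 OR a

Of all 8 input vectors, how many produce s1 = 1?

s1 = s0 OR a must be 1, so at least one of s0, a is 1.
Enumerating the 8 input combinations, 7 give s1 = 1 and 1 give s1 = 0.

7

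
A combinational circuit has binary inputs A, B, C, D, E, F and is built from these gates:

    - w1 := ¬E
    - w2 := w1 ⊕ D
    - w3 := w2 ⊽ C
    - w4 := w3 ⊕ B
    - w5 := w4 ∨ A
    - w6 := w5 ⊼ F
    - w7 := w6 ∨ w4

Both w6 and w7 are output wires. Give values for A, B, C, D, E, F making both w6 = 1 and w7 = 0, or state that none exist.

Across all 64 input combinations, none give both w6 = 1 and w7 = 0.

no solution exists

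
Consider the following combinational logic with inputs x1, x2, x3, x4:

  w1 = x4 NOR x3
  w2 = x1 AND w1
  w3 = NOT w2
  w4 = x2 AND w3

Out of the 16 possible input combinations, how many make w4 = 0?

9

w4 = x2 AND w3 must be 0, so at least one of x2, w3 is 0.
Enumerating the 16 input combinations, 9 give w4 = 0 and 7 give w4 = 1.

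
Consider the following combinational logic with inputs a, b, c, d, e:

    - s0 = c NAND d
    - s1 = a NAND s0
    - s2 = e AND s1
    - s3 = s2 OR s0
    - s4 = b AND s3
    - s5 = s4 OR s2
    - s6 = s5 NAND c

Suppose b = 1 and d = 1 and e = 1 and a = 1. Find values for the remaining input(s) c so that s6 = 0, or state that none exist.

Check with b = 1 and d = 1 and e = 1 and a = 1 and c=1:
s0 = c NAND d = 1 NAND 1 = 0
s1 = a NAND s0 = 1 NAND 0 = 1
s2 = e AND s1 = 1 AND 1 = 1
s3 = s2 OR s0 = 1 OR 0 = 1
s4 = b AND s3 = 1 AND 1 = 1
s5 = s4 OR s2 = 1 OR 1 = 1
s6 = s5 NAND c = 1 NAND 1 = 0
So s6 = 0.

c=1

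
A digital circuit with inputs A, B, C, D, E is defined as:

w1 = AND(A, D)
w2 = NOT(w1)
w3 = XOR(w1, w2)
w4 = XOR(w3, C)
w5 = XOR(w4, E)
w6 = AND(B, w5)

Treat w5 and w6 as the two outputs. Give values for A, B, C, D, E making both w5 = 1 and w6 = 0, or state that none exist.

A=0 B=0 C=0 D=0 E=0

Check with A=0 B=0 C=0 D=0 E=0:
w1 = AND(A, D) = AND(0, 0) = 0
w2 = NOT(w1) = NOT 0 = 1
w3 = XOR(w1, w2) = XOR(0, 1) = 1
w4 = XOR(w3, C) = XOR(1, 0) = 1
w5 = XOR(w4, E) = XOR(1, 0) = 1
w6 = AND(B, w5) = AND(0, 1) = 0
So w5 = 1 and w6 = 0.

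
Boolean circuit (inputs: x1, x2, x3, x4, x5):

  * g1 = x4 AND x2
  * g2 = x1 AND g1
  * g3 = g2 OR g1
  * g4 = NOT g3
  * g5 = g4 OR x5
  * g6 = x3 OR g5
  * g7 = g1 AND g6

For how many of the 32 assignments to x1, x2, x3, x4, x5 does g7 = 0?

26

g7 = g1 AND g6 must be 0, so at least one of g1, g6 is 0.
Enumerating the 32 input combinations, 26 give g7 = 0 and 6 give g7 = 1.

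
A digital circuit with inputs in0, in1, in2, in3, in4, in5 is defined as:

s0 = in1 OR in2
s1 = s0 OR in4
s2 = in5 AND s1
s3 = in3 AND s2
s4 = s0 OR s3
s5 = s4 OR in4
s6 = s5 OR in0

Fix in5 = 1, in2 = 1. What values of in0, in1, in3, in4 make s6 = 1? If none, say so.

in0=0, in1=0, in3=1, in4=1

s6 = s5 OR in0 must be 1, so at least one of s5, in0 is 1.
Check with in5 = 1, in2 = 1 and in0=0, in1=0, in3=1, in4=1:
s0 = in1 OR in2 = 0 OR 1 = 1
s1 = s0 OR in4 = 1 OR 1 = 1
s2 = in5 AND s1 = 1 AND 1 = 1
s3 = in3 AND s2 = 1 AND 1 = 1
s4 = s0 OR s3 = 1 OR 1 = 1
s5 = s4 OR in4 = 1 OR 1 = 1
s6 = s5 OR in0 = 1 OR 0 = 1
So s6 = 1.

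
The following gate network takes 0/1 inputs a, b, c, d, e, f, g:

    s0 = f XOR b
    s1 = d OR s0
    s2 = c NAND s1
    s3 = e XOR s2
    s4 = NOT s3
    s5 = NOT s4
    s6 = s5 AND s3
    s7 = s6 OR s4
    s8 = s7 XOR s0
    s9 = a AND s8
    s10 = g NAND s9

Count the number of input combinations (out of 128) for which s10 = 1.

s10 = g NAND s9 must be 1, so at least one of g, s9 is 0.
Enumerating the 128 input combinations, 112 give s10 = 1 and 16 give s10 = 0.

112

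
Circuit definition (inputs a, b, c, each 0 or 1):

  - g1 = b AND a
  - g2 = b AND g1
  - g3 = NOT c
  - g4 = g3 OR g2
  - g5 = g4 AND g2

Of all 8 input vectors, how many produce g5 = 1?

g5 = g4 AND g2 must be 1, so both g4 = 1 and g2 = 1.
g4 = g3 OR g2 must be 1, so at least one of g3, g2 is 1.
g2 = b AND g1 must be 1, so both b = 1 and g1 = 1.
Satisfying assignments:
  a=1, b=1, c=0
  a=1, b=1, c=1

2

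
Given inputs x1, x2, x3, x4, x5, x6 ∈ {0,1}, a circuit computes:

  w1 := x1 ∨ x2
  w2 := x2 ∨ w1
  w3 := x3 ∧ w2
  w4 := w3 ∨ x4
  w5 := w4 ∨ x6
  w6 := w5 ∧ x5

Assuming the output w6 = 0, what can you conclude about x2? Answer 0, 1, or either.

either

Both values of x2 occur among assignments with w6 = 0:
  x2=0: x1=0, x2=0, x3=0, x4=0, x5=0, x6=0
  x2=1: x1=0, x2=1, x3=0, x4=0, x5=0, x6=0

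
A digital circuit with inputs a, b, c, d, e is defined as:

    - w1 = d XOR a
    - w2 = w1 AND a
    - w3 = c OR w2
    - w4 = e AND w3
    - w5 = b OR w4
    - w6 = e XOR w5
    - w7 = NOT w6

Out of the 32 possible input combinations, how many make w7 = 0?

11

w7 = NOT w6 must be 0, so w6 = 1.
w6 = e XOR w5 must be 1, so e and w5 differ.
Enumerating the 32 input combinations, 11 give w7 = 0 and 21 give w7 = 1.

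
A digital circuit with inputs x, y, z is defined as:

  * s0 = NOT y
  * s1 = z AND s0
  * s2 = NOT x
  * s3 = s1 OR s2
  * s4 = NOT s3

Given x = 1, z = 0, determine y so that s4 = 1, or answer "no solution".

y=1

s4 = NOT s3 must be 1, so s3 = 0.
Check with x = 1, z = 0 and y=1:
s0 = NOT y = NOT 1 = 0
s1 = z AND s0 = 0 AND 0 = 0
s2 = NOT x = NOT 1 = 0
s3 = s1 OR s2 = 0 OR 0 = 0
s4 = NOT s3 = NOT 0 = 1
So s4 = 1.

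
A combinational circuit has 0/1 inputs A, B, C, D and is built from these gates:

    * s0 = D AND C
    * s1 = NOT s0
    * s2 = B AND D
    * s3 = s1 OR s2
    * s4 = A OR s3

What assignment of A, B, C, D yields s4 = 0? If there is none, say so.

s4 = A OR s3 must be 0, so both A = 0 and s3 = 0.
s3 = s1 OR s2 must be 0, so both s1 = 0 and s2 = 0.
Check with A=0, B=0, C=1, D=1:
s0 = D AND C = 1 AND 1 = 1
s1 = NOT s0 = NOT 1 = 0
s2 = B AND D = 0 AND 1 = 0
s3 = s1 OR s2 = 0 OR 0 = 0
s4 = A OR s3 = 0 OR 0 = 0
So s4 = 0 as required.

A=0, B=0, C=1, D=1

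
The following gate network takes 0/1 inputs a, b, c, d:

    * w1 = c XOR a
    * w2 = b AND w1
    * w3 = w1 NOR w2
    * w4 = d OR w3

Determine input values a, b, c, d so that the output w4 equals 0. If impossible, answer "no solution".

a=0 b=1 c=1 d=0

w4 = d OR w3 must be 0, so both d = 0 and w3 = 0.
w3 = w1 NOR w2 must be 0, so at least one of w1, w2 is 1.
Check with a=0 b=1 c=1 d=0:
w1 = c XOR a = 1 XOR 0 = 1
w2 = b AND w1 = 1 AND 1 = 1
w3 = w1 NOR w2 = 1 NOR 1 = 0
w4 = d OR w3 = 0 OR 0 = 0
So w4 = 0 as required.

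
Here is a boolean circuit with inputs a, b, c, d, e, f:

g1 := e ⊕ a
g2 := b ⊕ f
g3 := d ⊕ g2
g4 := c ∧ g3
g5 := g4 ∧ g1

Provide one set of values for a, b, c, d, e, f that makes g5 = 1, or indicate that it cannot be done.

g5 = g4 ∧ g1 must be 1, so both g4 = 1 and g1 = 1.
Check with a=1, b=1, c=1, d=1, e=0, f=1:
g1 = e ⊕ a = 0 ⊕ 1 = 1
g2 = b ⊕ f = 1 ⊕ 1 = 0
g3 = d ⊕ g2 = 1 ⊕ 0 = 1
g4 = c ∧ g3 = 1 ∧ 1 = 1
g5 = g4 ∧ g1 = 1 ∧ 1 = 1
So g5 = 1 as required.

a=1, b=1, c=1, d=1, e=0, f=1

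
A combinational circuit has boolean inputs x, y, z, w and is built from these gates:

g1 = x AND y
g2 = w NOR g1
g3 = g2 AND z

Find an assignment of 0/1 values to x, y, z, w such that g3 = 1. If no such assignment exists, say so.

g3 = g2 AND z must be 1, so both g2 = 1 and z = 1.
g2 = w NOR g1 must be 1, so both w = 0 and g1 = 0.
g1 = x AND y must be 0, so at least one of x, y is 0.
Check with x=1, y=0, z=1, w=0:
g1 = x AND y = 1 AND 0 = 0
g2 = w NOR g1 = 0 NOR 0 = 1
g3 = g2 AND z = 1 AND 1 = 1
So g3 = 1 as required.

x=1, y=0, z=1, w=0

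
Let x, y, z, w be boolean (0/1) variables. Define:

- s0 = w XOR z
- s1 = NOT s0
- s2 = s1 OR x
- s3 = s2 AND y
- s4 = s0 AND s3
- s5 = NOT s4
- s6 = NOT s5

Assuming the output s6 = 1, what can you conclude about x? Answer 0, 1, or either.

1

s6 = NOT s5 must be 1, so s5 = 0.
s5 = NOT s4 must be 0, so s4 = 1.
Every assignment with s6 = 1 has x = 1; there are 2 such assignment(s).
  x=1, y=1, z=0, w=1
  x=1, y=1, z=1, w=0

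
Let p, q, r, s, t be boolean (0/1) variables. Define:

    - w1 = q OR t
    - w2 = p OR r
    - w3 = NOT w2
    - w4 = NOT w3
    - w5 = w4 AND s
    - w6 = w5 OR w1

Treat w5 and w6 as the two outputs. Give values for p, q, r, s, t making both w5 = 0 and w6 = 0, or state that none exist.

p=0 q=0 r=0 s=0 t=0

Check with p=0 q=0 r=0 s=0 t=0:
w1 = q OR t = 0 OR 0 = 0
w2 = p OR r = 0 OR 0 = 0
w3 = NOT w2 = NOT 0 = 1
w4 = NOT w3 = NOT 1 = 0
w5 = w4 AND s = 0 AND 0 = 0
w6 = w5 OR w1 = 0 OR 0 = 0
So w5 = 0 and w6 = 0.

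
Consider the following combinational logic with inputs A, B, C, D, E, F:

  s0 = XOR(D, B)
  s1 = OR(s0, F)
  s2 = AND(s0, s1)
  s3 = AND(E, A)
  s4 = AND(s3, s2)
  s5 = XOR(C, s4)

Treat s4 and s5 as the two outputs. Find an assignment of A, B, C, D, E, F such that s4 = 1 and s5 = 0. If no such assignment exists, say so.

A=1 B=0 C=1 D=1 E=1 F=0

Check with A=1 B=0 C=1 D=1 E=1 F=0:
s0 = XOR(D, B) = XOR(1, 0) = 1
s1 = OR(s0, F) = OR(1, 0) = 1
s2 = AND(s0, s1) = AND(1, 1) = 1
s3 = AND(E, A) = AND(1, 1) = 1
s4 = AND(s3, s2) = AND(1, 1) = 1
s5 = XOR(C, s4) = XOR(1, 1) = 0
So s4 = 1 and s5 = 0.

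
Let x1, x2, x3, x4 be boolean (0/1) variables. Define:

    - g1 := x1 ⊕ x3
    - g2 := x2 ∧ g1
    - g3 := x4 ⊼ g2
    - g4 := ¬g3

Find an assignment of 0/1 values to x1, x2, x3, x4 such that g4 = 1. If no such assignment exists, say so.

g4 = ¬g3 must be 1, so g3 = 0.
g3 = x4 ⊼ g2 must be 0, so both x4 = 1 and g2 = 1.
g2 = x2 ∧ g1 must be 1, so both x2 = 1 and g1 = 1.
Check with x1=0, x2=1, x3=1, x4=1:
g1 = x1 ⊕ x3 = 0 ⊕ 1 = 1
g2 = x2 ∧ g1 = 1 ∧ 1 = 1
g3 = x4 ⊼ g2 = 1 ⊼ 1 = 0
g4 = ¬g3 = ¬0 = 1
So g4 = 1 as required.

x1=0, x2=1, x3=1, x4=1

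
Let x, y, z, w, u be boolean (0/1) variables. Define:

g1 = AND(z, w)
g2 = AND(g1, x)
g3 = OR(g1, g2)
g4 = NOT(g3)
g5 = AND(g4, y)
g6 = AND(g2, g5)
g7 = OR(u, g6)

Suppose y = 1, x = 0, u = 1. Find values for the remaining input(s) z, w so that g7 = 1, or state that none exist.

Check with y = 1, x = 0, u = 1 and z=1, w=0:
g1 = AND(z, w) = AND(1, 0) = 0
g2 = AND(g1, x) = AND(0, 0) = 0
g3 = OR(g1, g2) = OR(0, 0) = 0
g4 = NOT(g3) = NOT 0 = 1
g5 = AND(g4, y) = AND(1, 1) = 1
g6 = AND(g2, g5) = AND(0, 1) = 0
g7 = OR(u, g6) = OR(1, 0) = 1
So g7 = 1.

z=1, w=0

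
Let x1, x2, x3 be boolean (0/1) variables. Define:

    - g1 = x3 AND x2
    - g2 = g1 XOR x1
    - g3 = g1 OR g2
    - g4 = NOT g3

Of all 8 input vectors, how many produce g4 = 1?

3

g4 = NOT g3 must be 1, so g3 = 0.
g3 = g1 OR g2 must be 0, so both g1 = 0 and g2 = 0.
g1 = x3 AND x2 must be 0, so at least one of x3, x2 is 0.
Enumerating the 8 input combinations, 3 give g4 = 1 and 5 give g4 = 0.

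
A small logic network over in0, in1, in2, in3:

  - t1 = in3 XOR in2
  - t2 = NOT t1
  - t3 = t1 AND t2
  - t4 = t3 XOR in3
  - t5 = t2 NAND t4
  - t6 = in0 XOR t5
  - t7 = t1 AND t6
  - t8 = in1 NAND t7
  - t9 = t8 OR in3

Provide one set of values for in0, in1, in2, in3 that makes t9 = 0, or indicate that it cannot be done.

t9 = t8 OR in3 must be 0, so both t8 = 0 and in3 = 0.
Check with in0=0, in1=1, in2=1, in3=0:
t1 = in3 XOR in2 = 0 XOR 1 = 1
t2 = NOT t1 = NOT 1 = 0
t3 = t1 AND t2 = 1 AND 0 = 0
t4 = t3 XOR in3 = 0 XOR 0 = 0
t5 = t2 NAND t4 = 0 NAND 0 = 1
t6 = in0 XOR t5 = 0 XOR 1 = 1
t7 = t1 AND t6 = 1 AND 1 = 1
t8 = in1 NAND t7 = 1 NAND 1 = 0
t9 = t8 OR in3 = 0 OR 0 = 0
So t9 = 0 as required.

in0=0, in1=1, in2=1, in3=0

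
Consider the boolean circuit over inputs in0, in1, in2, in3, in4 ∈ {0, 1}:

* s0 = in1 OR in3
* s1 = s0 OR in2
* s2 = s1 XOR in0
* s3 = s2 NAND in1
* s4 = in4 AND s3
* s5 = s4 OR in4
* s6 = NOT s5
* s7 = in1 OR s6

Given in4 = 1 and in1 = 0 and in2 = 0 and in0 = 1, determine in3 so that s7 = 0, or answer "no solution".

in3=1

s7 = in1 OR s6 must be 0, so both in1 = 0 and s6 = 0.
Check with in4 = 1 and in1 = 0 and in2 = 0 and in0 = 1 and in3=1:
s0 = in1 OR in3 = 0 OR 1 = 1
s1 = s0 OR in2 = 1 OR 0 = 1
s2 = s1 XOR in0 = 1 XOR 1 = 0
s3 = s2 NAND in1 = 0 NAND 0 = 1
s4 = in4 AND s3 = 1 AND 1 = 1
s5 = s4 OR in4 = 1 OR 1 = 1
s6 = NOT s5 = NOT 1 = 0
s7 = in1 OR s6 = 0 OR 0 = 0
So s7 = 0.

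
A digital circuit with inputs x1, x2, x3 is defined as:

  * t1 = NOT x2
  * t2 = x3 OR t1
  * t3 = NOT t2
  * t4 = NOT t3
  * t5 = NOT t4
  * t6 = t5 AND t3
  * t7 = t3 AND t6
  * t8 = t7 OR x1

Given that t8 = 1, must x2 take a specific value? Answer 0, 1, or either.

Both values of x2 occur among assignments with t8 = 1:
  x2=0: x1=1, x2=0, x3=0
  x2=1: x1=0, x2=1, x3=0

either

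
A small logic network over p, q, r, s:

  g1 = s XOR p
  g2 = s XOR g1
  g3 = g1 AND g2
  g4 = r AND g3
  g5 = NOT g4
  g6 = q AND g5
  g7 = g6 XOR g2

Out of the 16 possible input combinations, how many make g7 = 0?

g7 = g6 XOR g2 must be 0, so g6 and g2 are equal.
Enumerating the 16 input combinations, 7 give g7 = 0 and 9 give g7 = 1.

7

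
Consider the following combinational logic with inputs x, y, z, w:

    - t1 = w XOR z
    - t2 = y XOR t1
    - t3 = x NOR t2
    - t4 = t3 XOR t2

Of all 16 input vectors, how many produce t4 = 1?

t4 = t3 XOR t2 must be 1, so t3 and t2 differ.
Enumerating the 16 input combinations, 12 give t4 = 1 and 4 give t4 = 0.

12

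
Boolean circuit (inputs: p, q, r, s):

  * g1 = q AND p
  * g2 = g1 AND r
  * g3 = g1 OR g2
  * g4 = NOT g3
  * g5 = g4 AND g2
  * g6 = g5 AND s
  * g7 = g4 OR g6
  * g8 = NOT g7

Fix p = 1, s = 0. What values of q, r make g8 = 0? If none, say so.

q=0, r=1

Check with p = 1, s = 0 and q=0, r=1:
g1 = q AND p = 0 AND 1 = 0
g2 = g1 AND r = 0 AND 1 = 0
g3 = g1 OR g2 = 0 OR 0 = 0
g4 = NOT g3 = NOT 0 = 1
g5 = g4 AND g2 = 1 AND 0 = 0
g6 = g5 AND s = 0 AND 0 = 0
g7 = g4 OR g6 = 1 OR 0 = 1
g8 = NOT g7 = NOT 1 = 0
So g8 = 0.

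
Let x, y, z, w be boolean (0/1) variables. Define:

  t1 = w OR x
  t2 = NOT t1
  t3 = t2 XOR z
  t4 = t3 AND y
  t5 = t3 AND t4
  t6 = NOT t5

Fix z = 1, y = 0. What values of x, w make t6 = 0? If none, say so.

With z = 1, y = 0 fixed, none of the 4 settings of x, w give t6 = 0.
For example, with x=0, w=0:
t1 = w OR x = 0 OR 0 = 0
t2 = NOT t1 = NOT 0 = 1
t3 = t2 XOR z = 1 XOR 1 = 0
t4 = t3 AND y = 0 AND 0 = 0
t5 = t3 AND t4 = 0 AND 0 = 0
t6 = NOT t5 = NOT 0 = 1
giving t6 = 1 ≠ 0.

no solution exists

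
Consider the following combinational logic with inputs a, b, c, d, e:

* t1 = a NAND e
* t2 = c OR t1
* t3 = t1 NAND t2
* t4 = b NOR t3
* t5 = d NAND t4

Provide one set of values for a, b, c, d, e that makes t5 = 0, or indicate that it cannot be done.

t5 = d NAND t4 must be 0, so both d = 1 and t4 = 1.
Check with a=0, b=0, c=0, d=1, e=1:
t1 = a NAND e = 0 NAND 1 = 1
t2 = c OR t1 = 0 OR 1 = 1
t3 = t1 NAND t2 = 1 NAND 1 = 0
t4 = b NOR t3 = 0 NOR 0 = 1
t5 = d NAND t4 = 1 NAND 1 = 0
So t5 = 0 as required.

a=0, b=0, c=0, d=1, e=1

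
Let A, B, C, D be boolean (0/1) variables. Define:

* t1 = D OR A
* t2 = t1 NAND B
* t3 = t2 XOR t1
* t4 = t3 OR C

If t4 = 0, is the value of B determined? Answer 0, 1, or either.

t4 = t3 OR C must be 0, so both t3 = 0 and C = 0.
Every assignment with t4 = 0 has B = 0; there are 3 such assignment(s).
  A=0, B=0, C=0, D=1
  A=1, B=0, C=0, D=0
  A=1, B=0, C=0, D=1

0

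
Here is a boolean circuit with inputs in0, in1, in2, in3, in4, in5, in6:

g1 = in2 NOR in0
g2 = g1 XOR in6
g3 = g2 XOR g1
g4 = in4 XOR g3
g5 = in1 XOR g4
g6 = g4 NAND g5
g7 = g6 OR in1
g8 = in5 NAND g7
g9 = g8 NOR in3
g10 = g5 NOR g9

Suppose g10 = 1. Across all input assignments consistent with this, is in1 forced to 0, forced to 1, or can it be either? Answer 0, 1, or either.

Both values of in1 occur among assignments with g10 = 1:
  in1=0: in0=0, in1=0, in2=0, in3=0, in4=0, in5=0, in6=0
  in1=1: in0=0, in1=1, in2=0, in3=0, in4=0, in5=0, in6=1

either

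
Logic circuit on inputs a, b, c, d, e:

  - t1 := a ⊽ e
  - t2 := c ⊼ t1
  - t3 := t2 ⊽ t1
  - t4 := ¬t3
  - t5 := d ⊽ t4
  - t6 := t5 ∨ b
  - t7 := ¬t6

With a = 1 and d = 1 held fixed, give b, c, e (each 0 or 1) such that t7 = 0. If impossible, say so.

b=1, c=1, e=0

t7 = ¬t6 must be 0, so t6 = 1.
Check with a = 1 and d = 1 and b=1, c=1, e=0:
t1 = a ⊽ e = 1 ⊽ 0 = 0
t2 = c ⊼ t1 = 1 ⊼ 0 = 1
t3 = t2 ⊽ t1 = 1 ⊽ 0 = 0
t4 = ¬t3 = ¬0 = 1
t5 = d ⊽ t4 = 1 ⊽ 1 = 0
t6 = t5 ∨ b = 0 ∨ 1 = 1
t7 = ¬t6 = ¬1 = 0
So t7 = 0.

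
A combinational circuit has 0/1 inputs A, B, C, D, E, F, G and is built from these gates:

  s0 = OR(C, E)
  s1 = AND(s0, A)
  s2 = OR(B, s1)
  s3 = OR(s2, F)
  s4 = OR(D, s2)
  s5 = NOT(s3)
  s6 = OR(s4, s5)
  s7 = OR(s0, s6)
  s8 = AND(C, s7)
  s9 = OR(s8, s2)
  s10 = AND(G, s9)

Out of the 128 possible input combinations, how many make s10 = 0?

76

s10 = AND(G, s9) must be 0, so at least one of G, s9 is 0.
Enumerating the 128 input combinations, 76 give s10 = 0 and 52 give s10 = 1.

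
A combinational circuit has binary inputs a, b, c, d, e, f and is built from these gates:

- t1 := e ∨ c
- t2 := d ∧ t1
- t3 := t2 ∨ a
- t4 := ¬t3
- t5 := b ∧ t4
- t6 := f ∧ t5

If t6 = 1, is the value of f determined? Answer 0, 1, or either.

1

t6 = f ∧ t5 must be 1, so both f = 1 and t5 = 1.
t5 = b ∧ t4 must be 1, so both b = 1 and t4 = 1.
t4 = ¬t3 must be 1, so t3 = 0.
Every assignment with t6 = 1 has f = 1; there are 5 such assignment(s).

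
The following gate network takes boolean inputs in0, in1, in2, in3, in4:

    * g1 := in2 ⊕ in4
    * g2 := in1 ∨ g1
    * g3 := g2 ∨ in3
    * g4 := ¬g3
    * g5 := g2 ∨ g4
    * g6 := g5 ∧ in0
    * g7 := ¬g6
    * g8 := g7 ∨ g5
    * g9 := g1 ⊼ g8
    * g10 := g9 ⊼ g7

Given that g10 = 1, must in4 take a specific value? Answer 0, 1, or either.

either

Both values of in4 occur among assignments with g10 = 1:
  in4=0: in0=0, in1=0, in2=1, in3=0, in4=0
  in4=1: in0=0, in1=0, in2=0, in3=0, in4=1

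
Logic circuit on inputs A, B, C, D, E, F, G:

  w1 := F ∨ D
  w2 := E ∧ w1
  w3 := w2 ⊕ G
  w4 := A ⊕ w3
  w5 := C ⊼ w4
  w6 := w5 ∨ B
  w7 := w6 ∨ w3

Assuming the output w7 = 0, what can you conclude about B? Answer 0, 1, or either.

0

w7 = w6 ∨ w3 must be 0, so both w6 = 0 and w3 = 0.
Every assignment with w7 = 0 has B = 0; there are 8 such assignment(s).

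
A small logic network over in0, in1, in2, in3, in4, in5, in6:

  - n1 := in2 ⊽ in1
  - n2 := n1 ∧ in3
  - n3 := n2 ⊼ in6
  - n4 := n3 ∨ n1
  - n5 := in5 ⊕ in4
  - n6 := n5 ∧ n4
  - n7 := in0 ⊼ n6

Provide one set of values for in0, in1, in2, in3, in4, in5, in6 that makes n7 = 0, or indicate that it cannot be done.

in0=1, in1=0, in2=1, in3=1, in4=0, in5=1, in6=1

Check with in0=1, in1=0, in2=1, in3=1, in4=0, in5=1, in6=1:
n1 = in2 ⊽ in1 = 1 ⊽ 0 = 0
n2 = n1 ∧ in3 = 0 ∧ 1 = 0
n3 = n2 ⊼ in6 = 0 ⊼ 1 = 1
n4 = n3 ∨ n1 = 1 ∨ 0 = 1
n5 = in5 ⊕ in4 = 1 ⊕ 0 = 1
n6 = n5 ∧ n4 = 1 ∧ 1 = 1
n7 = in0 ⊼ n6 = 1 ⊼ 1 = 0
So n7 = 0 as required.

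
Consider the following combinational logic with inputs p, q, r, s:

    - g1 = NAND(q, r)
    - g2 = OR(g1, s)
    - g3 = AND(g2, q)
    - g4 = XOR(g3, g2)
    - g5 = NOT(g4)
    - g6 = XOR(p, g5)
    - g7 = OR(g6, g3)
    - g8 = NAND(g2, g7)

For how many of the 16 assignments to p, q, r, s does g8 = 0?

10

g8 = NAND(g2, g7) must be 0, so both g2 = 1 and g7 = 1.
g2 = OR(g1, s) must be 1, so at least one of g1, s is 1.
g7 = OR(g6, g3) must be 1, so at least one of g6, g3 is 1.
Enumerating the 16 input combinations, 10 give g8 = 0 and 6 give g8 = 1.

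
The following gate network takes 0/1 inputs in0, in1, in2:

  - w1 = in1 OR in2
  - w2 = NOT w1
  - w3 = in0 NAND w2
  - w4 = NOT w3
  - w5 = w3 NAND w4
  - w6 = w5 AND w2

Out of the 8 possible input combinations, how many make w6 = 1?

2

w6 = w5 AND w2 must be 1, so both w5 = 1 and w2 = 1.
w5 = w3 NAND w4 must be 1, so at least one of w3, w4 is 0.
w2 = NOT w1 must be 1, so w1 = 0.
Satisfying assignments:
  in0=0, in1=0, in2=0
  in0=1, in1=0, in2=0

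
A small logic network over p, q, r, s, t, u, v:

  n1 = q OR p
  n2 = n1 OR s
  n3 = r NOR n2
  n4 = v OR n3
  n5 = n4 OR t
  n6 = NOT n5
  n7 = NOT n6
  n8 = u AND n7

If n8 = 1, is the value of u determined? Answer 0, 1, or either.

n8 = u AND n7 must be 1, so both u = 1 and n7 = 1.
Every assignment with n8 = 1 has u = 1; there are 49 such assignment(s).

1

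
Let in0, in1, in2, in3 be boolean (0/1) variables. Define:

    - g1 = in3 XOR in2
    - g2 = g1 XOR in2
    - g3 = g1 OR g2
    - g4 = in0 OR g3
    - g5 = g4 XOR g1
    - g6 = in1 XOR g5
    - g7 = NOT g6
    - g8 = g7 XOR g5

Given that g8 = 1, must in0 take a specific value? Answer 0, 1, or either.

Both values of in0 occur among assignments with g8 = 1:
  in0=0: in0=0, in1=0, in2=0, in3=0
  in0=1: in0=1, in1=0, in2=0, in3=0

either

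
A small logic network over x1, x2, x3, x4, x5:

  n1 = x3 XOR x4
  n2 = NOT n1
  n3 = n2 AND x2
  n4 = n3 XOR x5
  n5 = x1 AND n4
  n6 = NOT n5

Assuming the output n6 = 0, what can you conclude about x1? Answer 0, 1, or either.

1

n6 = NOT n5 must be 0, so n5 = 1.
n5 = x1 AND n4 must be 1, so both x1 = 1 and n4 = 1.
Every assignment with n6 = 0 has x1 = 1; there are 8 such assignment(s).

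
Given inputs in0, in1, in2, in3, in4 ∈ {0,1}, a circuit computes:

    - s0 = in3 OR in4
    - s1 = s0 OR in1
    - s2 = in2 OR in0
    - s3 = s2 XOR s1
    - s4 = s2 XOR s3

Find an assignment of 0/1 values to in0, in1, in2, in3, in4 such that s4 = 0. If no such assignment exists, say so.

Check with in0=1, in1=0, in2=0, in3=0, in4=0:
s0 = in3 OR in4 = 0 OR 0 = 0
s1 = s0 OR in1 = 0 OR 0 = 0
s2 = in2 OR in0 = 0 OR 1 = 1
s3 = s2 XOR s1 = 1 XOR 0 = 1
s4 = s2 XOR s3 = 1 XOR 1 = 0
So s4 = 0 as required.

in0=1, in1=0, in2=0, in3=0, in4=0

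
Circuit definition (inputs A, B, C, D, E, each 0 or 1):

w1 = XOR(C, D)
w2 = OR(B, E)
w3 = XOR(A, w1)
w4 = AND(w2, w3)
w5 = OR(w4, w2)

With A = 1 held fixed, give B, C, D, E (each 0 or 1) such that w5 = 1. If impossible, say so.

w5 = OR(w4, w2) must be 1, so at least one of w4, w2 is 1.
Check with A = 1 and B=1, C=1, D=1, E=0:
w1 = XOR(C, D) = XOR(1, 1) = 0
w2 = OR(B, E) = OR(1, 0) = 1
w3 = XOR(A, w1) = XOR(1, 0) = 1
w4 = AND(w2, w3) = AND(1, 1) = 1
w5 = OR(w4, w2) = OR(1, 1) = 1
So w5 = 1.

B=1, C=1, D=1, E=0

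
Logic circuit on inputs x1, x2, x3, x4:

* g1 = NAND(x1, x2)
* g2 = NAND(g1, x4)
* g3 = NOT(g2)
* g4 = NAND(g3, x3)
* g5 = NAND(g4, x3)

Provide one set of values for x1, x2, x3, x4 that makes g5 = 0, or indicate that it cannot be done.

Check with x1=1 x2=0 x3=1 x4=0:
g1 = NAND(x1, x2) = NAND(1, 0) = 1
g2 = NAND(g1, x4) = NAND(1, 0) = 1
g3 = NOT(g2) = NOT 1 = 0
g4 = NAND(g3, x3) = NAND(0, 1) = 1
g5 = NAND(g4, x3) = NAND(1, 1) = 0
So g5 = 0 as required.

x1=1 x2=0 x3=1 x4=0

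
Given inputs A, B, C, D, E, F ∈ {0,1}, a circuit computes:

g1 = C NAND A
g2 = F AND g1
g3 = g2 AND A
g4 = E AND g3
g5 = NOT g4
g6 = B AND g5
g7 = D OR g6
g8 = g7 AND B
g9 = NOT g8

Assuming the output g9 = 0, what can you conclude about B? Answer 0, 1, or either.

g9 = NOT g8 must be 0, so g8 = 1.
Every assignment with g9 = 0 has B = 1; there are 31 such assignment(s).

1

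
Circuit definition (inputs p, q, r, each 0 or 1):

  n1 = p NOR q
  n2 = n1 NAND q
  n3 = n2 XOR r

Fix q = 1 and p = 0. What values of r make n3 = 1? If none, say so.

n3 = n2 XOR r must be 1, so n2 and r differ.
Check with q = 1 and p = 0 and r=0:
n1 = p NOR q = 0 NOR 1 = 0
n2 = n1 NAND q = 0 NAND 1 = 1
n3 = n2 XOR r = 1 XOR 0 = 1
So n3 = 1.

r=0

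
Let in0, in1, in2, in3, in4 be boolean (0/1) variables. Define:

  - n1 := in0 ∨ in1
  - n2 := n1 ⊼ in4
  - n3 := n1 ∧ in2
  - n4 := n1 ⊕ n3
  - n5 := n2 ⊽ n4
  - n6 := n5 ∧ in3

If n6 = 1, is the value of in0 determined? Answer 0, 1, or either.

either

Both values of in0 occur among assignments with n6 = 1:
  in0=0: in0=0, in1=1, in2=1, in3=1, in4=1
  in0=1: in0=1, in1=0, in2=1, in3=1, in4=1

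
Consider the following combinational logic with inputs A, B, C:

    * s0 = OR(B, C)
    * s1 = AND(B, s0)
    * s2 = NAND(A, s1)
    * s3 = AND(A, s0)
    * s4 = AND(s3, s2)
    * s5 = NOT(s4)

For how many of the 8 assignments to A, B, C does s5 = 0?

s5 = NOT(s4) must be 0, so s4 = 1.
s4 = AND(s3, s2) must be 1, so both s3 = 1 and s2 = 1.
Satisfying assignments:
  A=1, B=0, C=1

1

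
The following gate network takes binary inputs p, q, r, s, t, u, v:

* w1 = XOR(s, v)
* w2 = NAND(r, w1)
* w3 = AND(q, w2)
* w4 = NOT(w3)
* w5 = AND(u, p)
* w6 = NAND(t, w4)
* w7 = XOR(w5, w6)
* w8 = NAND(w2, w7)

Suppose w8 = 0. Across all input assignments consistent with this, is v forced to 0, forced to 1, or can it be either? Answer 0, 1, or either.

Both values of v occur among assignments with w8 = 0:
  v=0: p=0, q=0, r=0, s=0, t=0, u=0, v=0
  v=1: p=0, q=0, r=0, s=0, t=0, u=0, v=1

either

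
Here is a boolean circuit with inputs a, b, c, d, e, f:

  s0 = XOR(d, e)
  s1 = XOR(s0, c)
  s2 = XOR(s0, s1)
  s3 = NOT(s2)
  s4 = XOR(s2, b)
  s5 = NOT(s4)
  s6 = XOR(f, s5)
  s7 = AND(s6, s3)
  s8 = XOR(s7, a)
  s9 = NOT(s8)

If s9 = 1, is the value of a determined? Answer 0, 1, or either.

Both values of a occur among assignments with s9 = 1:
  a=0: a=0, b=0, c=0, d=0, e=0, f=1
  a=1: a=1, b=0, c=0, d=0, e=0, f=0

either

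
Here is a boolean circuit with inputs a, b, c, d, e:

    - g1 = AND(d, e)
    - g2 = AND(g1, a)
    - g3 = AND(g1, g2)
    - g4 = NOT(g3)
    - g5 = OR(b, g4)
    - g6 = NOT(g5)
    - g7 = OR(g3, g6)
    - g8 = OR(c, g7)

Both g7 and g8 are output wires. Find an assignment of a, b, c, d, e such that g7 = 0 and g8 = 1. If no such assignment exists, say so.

a=1, b=0, c=1, d=0, e=1

Check with a=1, b=0, c=1, d=0, e=1:
g1 = AND(d, e) = AND(0, 1) = 0
g2 = AND(g1, a) = AND(0, 1) = 0
g3 = AND(g1, g2) = AND(0, 0) = 0
g4 = NOT(g3) = NOT 0 = 1
g5 = OR(b, g4) = OR(0, 1) = 1
g6 = NOT(g5) = NOT 1 = 0
g7 = OR(g3, g6) = OR(0, 0) = 0
g8 = OR(c, g7) = OR(1, 0) = 1
So g7 = 0 and g8 = 1.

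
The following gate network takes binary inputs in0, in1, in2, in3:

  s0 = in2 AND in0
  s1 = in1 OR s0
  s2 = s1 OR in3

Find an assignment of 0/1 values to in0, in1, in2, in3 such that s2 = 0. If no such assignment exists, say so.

in0=1 in1=0 in2=0 in3=0

s2 = s1 OR in3 must be 0, so both s1 = 0 and in3 = 0.
s1 = in1 OR s0 must be 0, so both in1 = 0 and s0 = 0.
Check with in0=1 in1=0 in2=0 in3=0:
s0 = in2 AND in0 = 0 AND 1 = 0
s1 = in1 OR s0 = 0 OR 0 = 0
s2 = s1 OR in3 = 0 OR 0 = 0
So s2 = 0 as required.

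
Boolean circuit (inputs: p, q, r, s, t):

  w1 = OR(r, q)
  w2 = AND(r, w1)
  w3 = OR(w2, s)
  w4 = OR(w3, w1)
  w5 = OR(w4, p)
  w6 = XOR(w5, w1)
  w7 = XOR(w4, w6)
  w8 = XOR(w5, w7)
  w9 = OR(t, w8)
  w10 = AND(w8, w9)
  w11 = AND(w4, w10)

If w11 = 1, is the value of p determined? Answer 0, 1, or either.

either

Both values of p occur among assignments with w11 = 1:
  p=0: p=0, q=0, r=0, s=1, t=0
  p=1: p=1, q=0, r=0, s=1, t=0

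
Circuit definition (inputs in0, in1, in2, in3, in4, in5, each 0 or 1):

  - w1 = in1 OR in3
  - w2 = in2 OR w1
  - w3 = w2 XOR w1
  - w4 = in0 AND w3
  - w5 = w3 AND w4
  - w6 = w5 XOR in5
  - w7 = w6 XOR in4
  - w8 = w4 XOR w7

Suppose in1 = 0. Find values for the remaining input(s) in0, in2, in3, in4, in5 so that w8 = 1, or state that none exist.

in0=0, in2=0, in3=1, in4=1, in5=0

w8 = w4 XOR w7 must be 1, so w4 and w7 differ.
Check with in1 = 0 and in0=0, in2=0, in3=1, in4=1, in5=0:
w1 = in1 OR in3 = 0 OR 1 = 1
w2 = in2 OR w1 = 0 OR 1 = 1
w3 = w2 XOR w1 = 1 XOR 1 = 0
w4 = in0 AND w3 = 0 AND 0 = 0
w5 = w3 AND w4 = 0 AND 0 = 0
w6 = w5 XOR in5 = 0 XOR 0 = 0
w7 = w6 XOR in4 = 0 XOR 1 = 1
w8 = w4 XOR w7 = 0 XOR 1 = 1
So w8 = 1.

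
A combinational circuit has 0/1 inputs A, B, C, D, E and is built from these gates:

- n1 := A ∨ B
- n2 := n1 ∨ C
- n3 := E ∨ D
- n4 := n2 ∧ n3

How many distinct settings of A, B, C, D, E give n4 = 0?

11

n4 = n2 ∧ n3 must be 0, so at least one of n2, n3 is 0.
Enumerating the 32 input combinations, 11 give n4 = 0 and 21 give n4 = 1.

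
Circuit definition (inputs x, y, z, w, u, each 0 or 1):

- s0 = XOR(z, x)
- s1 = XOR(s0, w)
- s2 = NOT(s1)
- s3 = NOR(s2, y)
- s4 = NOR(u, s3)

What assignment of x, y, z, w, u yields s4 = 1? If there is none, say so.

s4 = NOR(u, s3) must be 1, so both u = 0 and s3 = 0.
Check with x=0, y=0, z=0, w=0, u=0:
s0 = XOR(z, x) = XOR(0, 0) = 0
s1 = XOR(s0, w) = XOR(0, 0) = 0
s2 = NOT(s1) = NOT 0 = 1
s3 = NOR(s2, y) = NOR(1, 0) = 0
s4 = NOR(u, s3) = NOR(0, 0) = 1
So s4 = 1 as required.

x=0, y=0, z=0, w=0, u=0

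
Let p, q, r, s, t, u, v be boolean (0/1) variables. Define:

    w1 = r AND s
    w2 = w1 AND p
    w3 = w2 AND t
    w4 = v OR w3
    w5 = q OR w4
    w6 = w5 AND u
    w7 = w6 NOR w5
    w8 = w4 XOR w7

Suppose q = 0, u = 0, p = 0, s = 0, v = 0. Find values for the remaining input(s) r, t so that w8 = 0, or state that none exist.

With q = 0, u = 0, p = 0, s = 0, v = 0 fixed, none of the 4 settings of r, t give w8 = 0.
For example, with r=0, t=1:
w1 = r AND s = 0 AND 0 = 0
w2 = w1 AND p = 0 AND 0 = 0
w3 = w2 AND t = 0 AND 1 = 0
w4 = v OR w3 = 0 OR 0 = 0
w5 = q OR w4 = 0 OR 0 = 0
w6 = w5 AND u = 0 AND 0 = 0
w7 = w6 NOR w5 = 0 NOR 0 = 1
w8 = w4 XOR w7 = 0 XOR 1 = 1
giving w8 = 1 ≠ 0.

no solution exists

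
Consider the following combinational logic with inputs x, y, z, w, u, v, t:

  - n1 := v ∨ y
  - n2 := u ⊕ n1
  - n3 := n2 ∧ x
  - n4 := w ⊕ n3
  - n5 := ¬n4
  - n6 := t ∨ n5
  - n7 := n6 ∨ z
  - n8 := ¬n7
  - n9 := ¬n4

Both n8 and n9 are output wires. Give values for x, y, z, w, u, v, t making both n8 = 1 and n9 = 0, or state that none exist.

Check with x=0, y=1, z=0, w=1, u=0, v=1, t=0:
n1 = v ∨ y = 1 ∨ 1 = 1
n2 = u ⊕ n1 = 0 ⊕ 1 = 1
n3 = n2 ∧ x = 1 ∧ 0 = 0
n4 = w ⊕ n3 = 1 ⊕ 0 = 1
n5 = ¬n4 = ¬1 = 0
n6 = t ∨ n5 = 0 ∨ 0 = 0
n7 = n6 ∨ z = 0 ∨ 0 = 0
n8 = ¬n7 = ¬0 = 1
n9 = ¬n4 = ¬1 = 0
So n8 = 1 and n9 = 0.

x=0, y=1, z=0, w=1, u=0, v=1, t=0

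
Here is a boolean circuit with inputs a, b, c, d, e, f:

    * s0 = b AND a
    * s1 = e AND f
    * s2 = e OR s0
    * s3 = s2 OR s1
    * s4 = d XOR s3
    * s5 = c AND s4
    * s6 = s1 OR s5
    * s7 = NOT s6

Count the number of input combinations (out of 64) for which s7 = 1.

s7 = NOT s6 must be 1, so s6 = 0.
s6 = s1 OR s5 must be 0, so both s1 = 0 and s5 = 0.
Enumerating the 64 input combinations, 36 give s7 = 1 and 28 give s7 = 0.

36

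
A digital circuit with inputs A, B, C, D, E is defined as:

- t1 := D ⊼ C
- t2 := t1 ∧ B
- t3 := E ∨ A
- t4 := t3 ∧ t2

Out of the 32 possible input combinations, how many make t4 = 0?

23

t4 = t3 ∧ t2 must be 0, so at least one of t3, t2 is 0.
Enumerating the 32 input combinations, 23 give t4 = 0 and 9 give t4 = 1.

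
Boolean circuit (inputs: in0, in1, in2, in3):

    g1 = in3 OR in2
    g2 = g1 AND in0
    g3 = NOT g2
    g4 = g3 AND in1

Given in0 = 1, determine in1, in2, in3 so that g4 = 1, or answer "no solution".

in1=1, in2=0, in3=0

g4 = g3 AND in1 must be 1, so both g3 = 1 and in1 = 1.
Check with in0 = 1 and in1=1, in2=0, in3=0:
g1 = in3 OR in2 = 0 OR 0 = 0
g2 = g1 AND in0 = 0 AND 1 = 0
g3 = NOT g2 = NOT 0 = 1
g4 = g3 AND in1 = 1 AND 1 = 1
So g4 = 1.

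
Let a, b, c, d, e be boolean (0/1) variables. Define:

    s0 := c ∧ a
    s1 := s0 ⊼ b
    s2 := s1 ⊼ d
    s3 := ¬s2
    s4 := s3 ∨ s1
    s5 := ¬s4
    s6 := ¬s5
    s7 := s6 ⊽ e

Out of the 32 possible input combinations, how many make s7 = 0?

30

s7 = s6 ⊽ e must be 0, so at least one of s6, e is 1.
Enumerating the 32 input combinations, 30 give s7 = 0 and 2 give s7 = 1.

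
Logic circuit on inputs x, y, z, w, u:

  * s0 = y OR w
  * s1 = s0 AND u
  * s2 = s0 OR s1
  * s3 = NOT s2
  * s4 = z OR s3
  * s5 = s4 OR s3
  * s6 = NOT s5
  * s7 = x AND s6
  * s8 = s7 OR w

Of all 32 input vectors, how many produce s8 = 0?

14

s8 = s7 OR w must be 0, so both s7 = 0 and w = 0.
s7 = x AND s6 must be 0, so at least one of x, s6 is 0.
Enumerating the 32 input combinations, 14 give s8 = 0 and 18 give s8 = 1.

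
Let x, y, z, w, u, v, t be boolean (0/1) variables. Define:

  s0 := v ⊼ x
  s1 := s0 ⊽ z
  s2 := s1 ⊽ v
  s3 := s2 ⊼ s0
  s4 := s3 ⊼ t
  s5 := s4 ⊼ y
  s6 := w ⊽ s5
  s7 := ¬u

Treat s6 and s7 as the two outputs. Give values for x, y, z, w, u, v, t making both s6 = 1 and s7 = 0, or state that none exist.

Check with x=1, y=1, z=0, w=0, u=1, v=0, t=0:
s0 = v ⊼ x = 0 ⊼ 1 = 1
s1 = s0 ⊽ z = 1 ⊽ 0 = 0
s2 = s1 ⊽ v = 0 ⊽ 0 = 1
s3 = s2 ⊼ s0 = 1 ⊼ 1 = 0
s4 = s3 ⊼ t = 0 ⊼ 0 = 1
s5 = s4 ⊼ y = 1 ⊼ 1 = 0
s6 = w ⊽ s5 = 0 ⊽ 0 = 1
s7 = ¬u = ¬1 = 0
So s6 = 1 and s7 = 0.

x=1, y=1, z=0, w=0, u=1, v=0, t=0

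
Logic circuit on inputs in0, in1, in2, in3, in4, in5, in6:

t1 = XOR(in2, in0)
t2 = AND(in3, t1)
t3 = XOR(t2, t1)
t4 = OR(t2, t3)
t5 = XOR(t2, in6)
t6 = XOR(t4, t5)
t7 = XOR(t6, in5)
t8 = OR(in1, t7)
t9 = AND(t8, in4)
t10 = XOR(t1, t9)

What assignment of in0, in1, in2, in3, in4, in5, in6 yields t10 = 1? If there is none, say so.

in0=0 in1=0 in2=1 in3=0 in4=0 in5=1 in6=0

t10 = XOR(t1, t9) must be 1, so t1 and t9 differ.
Check with in0=0 in1=0 in2=1 in3=0 in4=0 in5=1 in6=0:
t1 = XOR(in2, in0) = XOR(1, 0) = 1
t2 = AND(in3, t1) = AND(0, 1) = 0
t3 = XOR(t2, t1) = XOR(0, 1) = 1
t4 = OR(t2, t3) = OR(0, 1) = 1
t5 = XOR(t2, in6) = XOR(0, 0) = 0
t6 = XOR(t4, t5) = XOR(1, 0) = 1
t7 = XOR(t6, in5) = XOR(1, 1) = 0
t8 = OR(in1, t7) = OR(0, 0) = 0
t9 = AND(t8, in4) = AND(0, 0) = 0
t10 = XOR(t1, t9) = XOR(1, 0) = 1
So t10 = 1 as required.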